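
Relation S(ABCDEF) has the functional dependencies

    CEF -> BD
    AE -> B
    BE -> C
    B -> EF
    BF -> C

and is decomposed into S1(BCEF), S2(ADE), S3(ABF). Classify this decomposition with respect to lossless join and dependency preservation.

lossless but not dependency-preserving

Lossless test (chase): Rows 1 and 3 agree on B; apply B→EF and equate their EF entries. Rows 1 and 3 agree on BF; apply BF→C and equate their C entries. Rows 1 and 3 agree on CEF; apply CEF→BD and equate their BD entries. Rows 2 and 3 agree on AE; apply AE→B and equate their B entries. Rows 1 and 2 agree on BE; apply BE→C and equate their C entries. Rows 1 and 2 agree on B; apply B→EF and equate their EF entries. Rows 1 and 2 agree on CEF; apply CEF→BD and equate their BD entries. Row 2 is now all distinguished symbols — the join is lossless.
Dependency preservation: the restricted closure of {CEF} across the fragments never reaches {BD}, so CEF → BD cannot be enforced without a join — not preserved.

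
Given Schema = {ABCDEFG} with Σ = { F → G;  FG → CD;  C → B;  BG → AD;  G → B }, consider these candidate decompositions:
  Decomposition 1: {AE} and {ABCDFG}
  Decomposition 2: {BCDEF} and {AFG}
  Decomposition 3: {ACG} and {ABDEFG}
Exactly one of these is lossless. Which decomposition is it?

Decomposition 1: common = {A}, closure = {A} → lossy.
Decomposition 2: common = {F}, closure = {ABCDFG} → lossless.
Decomposition 3: common = {AG}, closure = {ABDG} → lossy.

Decomposition 2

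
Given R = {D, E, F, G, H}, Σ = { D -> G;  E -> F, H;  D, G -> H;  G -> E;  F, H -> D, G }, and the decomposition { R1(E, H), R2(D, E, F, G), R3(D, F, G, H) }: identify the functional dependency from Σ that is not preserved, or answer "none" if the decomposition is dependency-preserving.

D → G lies within R2.
E → F, H: restricted closure across fragments reaches F, H.
D, G → H lies within R3.
G → E lies within R2.
F, H → D, G lies within R3.
Every dependency is enforceable on the fragments, so the decomposition is dependency-preserving.

none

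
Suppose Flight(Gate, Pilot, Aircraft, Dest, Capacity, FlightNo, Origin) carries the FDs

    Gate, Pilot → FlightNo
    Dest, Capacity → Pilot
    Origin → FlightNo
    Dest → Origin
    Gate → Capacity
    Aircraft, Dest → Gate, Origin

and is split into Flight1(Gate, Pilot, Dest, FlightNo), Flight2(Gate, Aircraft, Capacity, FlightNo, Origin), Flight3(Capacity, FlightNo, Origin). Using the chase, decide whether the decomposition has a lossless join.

No

Chase test. Columns are Gate, Pilot, Aircraft, Dest, Capacity, FlightNo, Origin; row i has aⱼ where attribute j ∈ Flighti, else bᵢⱼ.
Initial tableau (one row per fragment):
  row 1: a1 a2 b13 a4 b15 a6 b17
  row 2: a1 b22 a3 b24 a5 a6 a7
  row 3: b31 b32 b33 b34 a5 a6 a7
Rows 1 and 2 agree on Gate; apply Gate→Capacity and equate their Capacity entries.
No row becomes fully distinguished — the join is lossy.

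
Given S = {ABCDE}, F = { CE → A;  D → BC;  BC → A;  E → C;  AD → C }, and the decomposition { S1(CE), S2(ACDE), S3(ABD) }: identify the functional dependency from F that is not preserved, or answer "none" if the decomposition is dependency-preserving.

Check BC → A: no single fragment contains all of {ABC}, and the restricted closure of {BC} across the fragments never reaches {A}.
CE → A is preserved.
D → BC is preserved.
E → C is preserved.
AD → C is preserved.

BC → A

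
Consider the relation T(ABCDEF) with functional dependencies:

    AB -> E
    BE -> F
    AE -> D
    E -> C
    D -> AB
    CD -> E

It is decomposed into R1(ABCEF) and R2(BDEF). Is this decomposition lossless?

No

Common attributes: R1 ∩ R2 = {BEF}.
Closure of {BEF}: E → C applies, adding C. So (BEF)⁺ = {BCEF}.
The closure contains neither all of R1 = {ABCEF} nor all of R2 = {BDEF}, so the common attributes are not a superkey of either fragment. The join is lossy.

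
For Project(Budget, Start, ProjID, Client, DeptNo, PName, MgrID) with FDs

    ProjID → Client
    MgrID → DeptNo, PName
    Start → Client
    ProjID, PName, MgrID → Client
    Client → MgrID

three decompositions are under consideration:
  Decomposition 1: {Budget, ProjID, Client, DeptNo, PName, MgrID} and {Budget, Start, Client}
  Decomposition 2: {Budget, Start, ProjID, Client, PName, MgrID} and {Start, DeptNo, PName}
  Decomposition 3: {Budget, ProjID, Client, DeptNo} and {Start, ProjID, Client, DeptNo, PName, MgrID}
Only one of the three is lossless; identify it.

Decomposition 1: common = {Budget, Client}, closure = {Budget, Client, DeptNo, PName, MgrID} → lossy.
Decomposition 2: common = {Start, PName}, closure = {Start, Client, DeptNo, PName, MgrID} → lossless.
Decomposition 3: common = {ProjID, Client, DeptNo}, closure = {ProjID, Client, DeptNo, PName, MgrID} → lossy.

Decomposition 2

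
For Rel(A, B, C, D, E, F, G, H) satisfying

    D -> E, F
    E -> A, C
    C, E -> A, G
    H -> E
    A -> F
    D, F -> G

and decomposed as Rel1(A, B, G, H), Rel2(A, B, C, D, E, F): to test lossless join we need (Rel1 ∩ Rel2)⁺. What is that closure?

Rel1 ∩ Rel2 = {A, B}.
A → F applies, adding F
Closure: {A, B, F}.

A, B, F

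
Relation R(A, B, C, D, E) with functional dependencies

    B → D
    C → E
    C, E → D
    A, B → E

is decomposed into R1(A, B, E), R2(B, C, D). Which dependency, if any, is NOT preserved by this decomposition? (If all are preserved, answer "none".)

C → E

Check C → E: no single fragment contains all of {C, E}, and the restricted closure of {C} across the fragments never reaches {E}.
B → D is preserved.
C, E → D is preserved.
A, B → E is preserved.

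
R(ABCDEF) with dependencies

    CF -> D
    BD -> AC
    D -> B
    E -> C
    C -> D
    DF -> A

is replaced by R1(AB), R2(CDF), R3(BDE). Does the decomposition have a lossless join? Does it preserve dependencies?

lossy and not dependency-preserving

Lossless test (chase): Rows 2 and 3 agree on D; apply D→B and equate their B entries. Rows 2 and 3 agree on BD; apply BD→AC and equate their AC entries. No row becomes fully distinguished — the join is lossy.
Dependency preservation: the restricted closure of {BD} across the fragments never reaches {AC}, so BD → AC cannot be enforced without a join — not preserved.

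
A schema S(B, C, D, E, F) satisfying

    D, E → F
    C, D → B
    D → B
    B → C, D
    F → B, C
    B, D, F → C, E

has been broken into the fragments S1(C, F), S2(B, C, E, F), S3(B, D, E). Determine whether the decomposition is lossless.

Chase test. Columns are B, C, D, E, F; row i has aⱼ where attribute j ∈ Si, else bᵢⱼ.
Initial tableau (one row per fragment):
  row 1: b11 a2 b13 b14 a5
  row 2: a1 a2 b23 a4 a5
  row 3: a1 b32 a3 a4 b35
Rows 2 and 3 agree on B; apply B→C, D and equate their C, D entries.
Rows 1 and 2 agree on F; apply F→B, C and equate their B, C entries.
Rows 2 and 3 agree on D, E; apply D, E→F and equate their F entries.
Rows 1 and 2 agree on B; apply B→C, D and equate their C, D entries.
Rows 1 and 2 agree on B, D, F; apply B, D, F→C, E and equate their C, E entries.
Row 1 is now all distinguished symbols — the join is lossless.

Yes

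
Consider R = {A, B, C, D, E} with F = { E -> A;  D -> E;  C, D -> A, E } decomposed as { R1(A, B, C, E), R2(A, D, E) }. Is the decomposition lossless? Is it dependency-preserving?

lossy but dependency-preserving

Lossless test: (A, E)⁺ = {A, E}, which is a superkey of neither fragment — lossy.
Dependency preservation: C, D → A, E is not contained in any single fragment, but the restricted closure of its left-hand side across the fragments still reaches the right-hand side; the remaining FDs each lie inside some fragment. All dependencies are preserved.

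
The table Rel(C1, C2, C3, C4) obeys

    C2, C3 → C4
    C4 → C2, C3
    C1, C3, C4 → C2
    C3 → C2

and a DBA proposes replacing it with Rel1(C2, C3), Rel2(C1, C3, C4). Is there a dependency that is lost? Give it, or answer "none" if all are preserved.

none

C2, C3 → C4: restricted closure across fragments reaches C4.
C4 → C2, C3: restricted closure across fragments reaches C2, C3.
C1, C3, C4 → C2: restricted closure across fragments reaches C2.
C3 → C2 lies within Rel1.
Every dependency is enforceable on the fragments, so the decomposition is dependency-preserving.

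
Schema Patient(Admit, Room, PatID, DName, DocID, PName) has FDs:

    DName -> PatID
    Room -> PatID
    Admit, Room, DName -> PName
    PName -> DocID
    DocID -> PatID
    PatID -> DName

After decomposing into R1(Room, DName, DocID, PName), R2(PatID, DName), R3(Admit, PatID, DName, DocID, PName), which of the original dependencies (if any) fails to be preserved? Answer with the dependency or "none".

Check Admit, Room, DName → PName: no single fragment contains all of {Admit, Room, DName, PName}, and the restricted closure of {Admit, Room, DName} across the fragments never reaches {PName}.
DName → PatID is preserved.
Room → PatID is preserved.
PName → DocID is preserved.
DocID → PatID is preserved.
PatID → DName is preserved.

Admit, Room, DName -> PName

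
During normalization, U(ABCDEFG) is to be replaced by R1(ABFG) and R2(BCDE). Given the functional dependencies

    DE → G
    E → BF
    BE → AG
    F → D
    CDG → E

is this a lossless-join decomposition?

Common attributes: R1 ∩ R2 = {B}.
No dependency enlarges {B}, so (B)⁺ = {B}.
The closure contains neither all of R1 = {ABFG} nor all of R2 = {BCDE}, so the common attributes are not a superkey of either fragment. The join is lossy.

No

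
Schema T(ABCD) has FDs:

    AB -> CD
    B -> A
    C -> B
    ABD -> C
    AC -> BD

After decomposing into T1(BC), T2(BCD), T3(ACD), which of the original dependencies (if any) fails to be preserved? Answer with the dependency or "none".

AB → CD: restricted closure across fragments reaches CD.
B → A: restricted closure across fragments reaches A.
C → B lies within T1.
ABD → C: restricted closure across fragments reaches C.
AC → BD: restricted closure across fragments reaches BD.
Every dependency is enforceable on the fragments, so the decomposition is dependency-preserving.

none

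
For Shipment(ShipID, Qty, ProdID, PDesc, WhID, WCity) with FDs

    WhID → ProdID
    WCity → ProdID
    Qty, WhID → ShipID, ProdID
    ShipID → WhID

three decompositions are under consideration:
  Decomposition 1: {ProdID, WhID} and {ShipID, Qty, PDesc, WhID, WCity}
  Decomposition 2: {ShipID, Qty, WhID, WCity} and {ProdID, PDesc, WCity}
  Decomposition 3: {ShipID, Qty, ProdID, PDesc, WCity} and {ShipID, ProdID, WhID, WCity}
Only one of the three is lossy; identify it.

Decomposition 1: common = {WhID}, closure = {ProdID, WhID} → lossless.
Decomposition 2: common = {WCity}, closure = {ProdID, WCity} → lossy.
Decomposition 3: common = {ShipID, ProdID, WCity}, closure = {ShipID, ProdID, WhID, WCity} → lossless.

Decomposition 2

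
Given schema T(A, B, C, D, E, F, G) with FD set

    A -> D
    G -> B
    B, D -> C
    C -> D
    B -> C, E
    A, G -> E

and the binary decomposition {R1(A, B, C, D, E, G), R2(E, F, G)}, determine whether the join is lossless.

No

Common attributes: R1 ∩ R2 = {E, G}.
Closure of {E, G}: G → B applies, adding B; B → C, E applies, adding C; C → D applies, adding D. So (E, G)⁺ = {B, C, D, E, G}.
The closure contains neither all of R1 = {A, B, C, D, E, G} nor all of R2 = {E, F, G}, so the common attributes are not a superkey of either fragment. The join is lossy.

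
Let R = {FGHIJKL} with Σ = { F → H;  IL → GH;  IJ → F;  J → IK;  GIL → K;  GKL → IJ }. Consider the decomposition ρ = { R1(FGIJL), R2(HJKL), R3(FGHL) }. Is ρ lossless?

Yes

Chase test. Columns are FGHIJKL; row i has aⱼ where attribute j ∈ Ri, else bᵢⱼ.
Initial tableau (one row per fragment):
  row 1: a1 a2 b13 a4 a5 b16 a7
  row 2: b21 b22 a3 b24 a5 a6 a7
  row 3: a1 a2 a3 b34 b35 b36 a7
Rows 1 and 3 agree on F; apply F→H and equate their H entries.
Rows 1 and 2 agree on J; apply J→IK and equate their IK entries.
Rows 1 and 2 agree on IL; apply IL→GH and equate their GH entries.
Rows 1 and 2 agree on IJ; apply IJ→F and equate their F entries.
Row 1 is now all distinguished symbols — the join is lossless.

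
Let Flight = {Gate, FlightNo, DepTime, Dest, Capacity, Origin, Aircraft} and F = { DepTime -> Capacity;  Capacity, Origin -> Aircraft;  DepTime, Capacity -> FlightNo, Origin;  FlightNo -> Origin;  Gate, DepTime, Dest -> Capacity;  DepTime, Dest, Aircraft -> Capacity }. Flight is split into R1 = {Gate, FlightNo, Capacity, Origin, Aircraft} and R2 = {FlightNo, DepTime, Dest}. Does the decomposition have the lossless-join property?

No

Common attributes: R1 ∩ R2 = {FlightNo}.
Closure of {FlightNo}: FlightNo → Origin applies, adding Origin. So (FlightNo)⁺ = {FlightNo, Origin}.
The closure contains neither all of R1 = {Gate, FlightNo, Capacity, Origin, Aircraft} nor all of R2 = {FlightNo, DepTime, Dest}, so the common attributes are not a superkey of either fragment. The join is lossy.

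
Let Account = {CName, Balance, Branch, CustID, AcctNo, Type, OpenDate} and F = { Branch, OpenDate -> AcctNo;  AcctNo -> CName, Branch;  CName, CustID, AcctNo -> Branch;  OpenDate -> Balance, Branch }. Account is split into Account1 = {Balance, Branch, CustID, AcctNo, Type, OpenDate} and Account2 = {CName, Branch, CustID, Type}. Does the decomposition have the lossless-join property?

Common attributes: Account1 ∩ Account2 = {Branch, CustID, Type}.
No dependency enlarges {Branch, CustID, Type}, so (Branch, CustID, Type)⁺ = {Branch, CustID, Type}.
The closure contains neither all of Account1 = {Balance, Branch, CustID, AcctNo, Type, OpenDate} nor all of Account2 = {CName, Branch, CustID, Type}, so the common attributes are not a superkey of either fragment. The join is lossy.

No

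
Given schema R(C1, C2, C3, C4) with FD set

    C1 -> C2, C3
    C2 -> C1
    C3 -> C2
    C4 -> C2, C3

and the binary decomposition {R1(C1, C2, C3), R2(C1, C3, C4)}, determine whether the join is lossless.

Yes

Common attributes: R1 ∩ R2 = {C1, C3}.
Closure of {C1, C3}: C1 → C2, C3 applies, adding C2. So (C1, C3)⁺ = {C1, C2, C3}.
This closure contains every attribute of R1, so R1 ∩ R2 → R1. The join is lossless.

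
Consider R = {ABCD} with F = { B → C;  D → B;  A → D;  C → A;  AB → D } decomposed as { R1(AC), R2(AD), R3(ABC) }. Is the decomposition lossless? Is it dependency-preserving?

Lossless test (chase): Rows 1 and 2 agree on A; apply A→D and equate their D entries. Rows 1 and 3 agree on A; apply A→D and equate their D entries. Rows 1 and 2 agree on D; apply D→B and equate their B entries. Rows 1 and 3 agree on D; apply D→B and equate their B entries. Rows 1 and 2 agree on B; apply B→C and equate their C entries. Row 1 is now all distinguished symbols — the join is lossless.
Dependency preservation: D → B; AB → D are not contained in any single fragment, but the restricted closure of each left-hand side across the fragments still reaches the right-hand side; the remaining FDs each lie inside some fragment. All dependencies are preserved.

lossless and dependency-preserving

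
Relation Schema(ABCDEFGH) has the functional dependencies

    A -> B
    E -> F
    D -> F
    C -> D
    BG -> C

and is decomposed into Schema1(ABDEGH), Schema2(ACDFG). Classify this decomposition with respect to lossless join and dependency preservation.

lossless but not dependency-preserving

Lossless test: (ADG)⁺ = {ABCDFG}, which contains all of one fragment — lossless.
Dependency preservation: the restricted closure of {E} across the fragments never reaches {F}, so E → F cannot be enforced without a join — not preserved.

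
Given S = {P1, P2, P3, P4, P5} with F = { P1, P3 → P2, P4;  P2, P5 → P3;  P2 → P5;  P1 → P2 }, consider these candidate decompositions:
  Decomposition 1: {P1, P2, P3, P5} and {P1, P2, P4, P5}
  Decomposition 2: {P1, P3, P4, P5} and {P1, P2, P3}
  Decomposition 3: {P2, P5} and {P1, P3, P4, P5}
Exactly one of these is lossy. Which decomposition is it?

Decomposition 1: common = {P1, P2, P5}, closure = {P1, P2, P3, P4, P5} → lossless.
Decomposition 2: common = {P1, P3}, closure = {P1, P2, P3, P4, P5} → lossless.
Decomposition 3: common = {P5}, closure = {P5} → lossy.

Decomposition 3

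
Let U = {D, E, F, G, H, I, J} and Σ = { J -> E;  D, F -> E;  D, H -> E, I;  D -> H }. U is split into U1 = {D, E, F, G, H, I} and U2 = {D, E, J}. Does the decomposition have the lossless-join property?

Common attributes: U1 ∩ U2 = {D, E}.
Closure of {D, E}: D → H applies, adding H; D, H → E, I applies, adding I. So (D, E)⁺ = {D, E, H, I}.
The closure contains neither all of U1 = {D, E, F, G, H, I} nor all of U2 = {D, E, J}, so the common attributes are not a superkey of either fragment. The join is lossy.

No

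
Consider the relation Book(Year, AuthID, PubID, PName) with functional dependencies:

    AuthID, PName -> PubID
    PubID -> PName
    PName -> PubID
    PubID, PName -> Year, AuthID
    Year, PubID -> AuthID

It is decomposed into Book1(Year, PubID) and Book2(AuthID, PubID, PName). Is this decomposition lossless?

Yes

Common attributes: Book1 ∩ Book2 = {PubID}.
Closure of {PubID}: PubID → PName applies, adding PName; PubID, PName → Year, AuthID applies, adding Year, AuthID. So (PubID)⁺ = {Year, AuthID, PubID, PName}.
This closure contains every attribute of Book1, so Book1 ∩ Book2 → Book1. The join is lossless.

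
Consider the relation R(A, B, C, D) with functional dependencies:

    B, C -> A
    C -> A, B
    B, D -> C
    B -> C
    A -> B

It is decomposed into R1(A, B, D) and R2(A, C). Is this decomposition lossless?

Yes

Common attributes: R1 ∩ R2 = {A}.
Closure of {A}: A → B applies, adding B; B → C applies, adding C. So (A)⁺ = {A, B, C}.
This closure contains every attribute of R2, so R1 ∩ R2 → R2. The join is lossless.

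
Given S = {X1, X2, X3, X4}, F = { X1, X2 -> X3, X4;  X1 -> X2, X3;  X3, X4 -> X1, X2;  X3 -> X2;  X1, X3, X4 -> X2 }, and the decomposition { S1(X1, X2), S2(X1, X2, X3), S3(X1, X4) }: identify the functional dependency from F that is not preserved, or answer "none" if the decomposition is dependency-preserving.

X3, X4 -> X1, X2

Check X3, X4 → X1, X2: no single fragment contains all of {X1, X2, X3, X4}, and the restricted closure of {X3, X4} across the fragments never reaches {X1, X2}.
X1, X2 → X3, X4 is preserved.
X1 → X2, X3 is preserved.
X3 → X2 is preserved.
X1, X3, X4 → X2 is preserved.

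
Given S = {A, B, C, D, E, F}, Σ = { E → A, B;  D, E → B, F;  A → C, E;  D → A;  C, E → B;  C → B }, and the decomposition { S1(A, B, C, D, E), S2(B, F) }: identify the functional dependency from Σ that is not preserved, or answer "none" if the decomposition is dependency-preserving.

Check D, E → B, F: no single fragment contains all of {B, D, E, F}, and the restricted closure of {D, E} across the fragments never reaches {B, F}.
E → A, B is preserved.
A → C, E is preserved.
D → A is preserved.
C, E → B is preserved.
C → B is preserved.

D, E → B, F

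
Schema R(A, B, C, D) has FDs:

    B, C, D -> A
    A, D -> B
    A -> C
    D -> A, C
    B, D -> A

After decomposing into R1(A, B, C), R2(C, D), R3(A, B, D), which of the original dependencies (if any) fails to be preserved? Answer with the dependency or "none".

none

B, C, D → A: restricted closure across fragments reaches A.
A, D → B lies within R3.
A → C lies within R1.
D → A, C: restricted closure across fragments reaches A, C.
B, D → A lies within R3.
Every dependency is enforceable on the fragments, so the decomposition is dependency-preserving.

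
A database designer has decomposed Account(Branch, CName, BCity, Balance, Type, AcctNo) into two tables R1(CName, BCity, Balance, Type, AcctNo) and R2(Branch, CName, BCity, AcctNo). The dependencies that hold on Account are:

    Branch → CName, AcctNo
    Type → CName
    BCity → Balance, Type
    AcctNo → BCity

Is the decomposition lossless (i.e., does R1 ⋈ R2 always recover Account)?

Yes

Common attributes: R1 ∩ R2 = {CName, BCity, AcctNo}.
Closure of {CName, BCity, AcctNo}: BCity → Balance, Type applies, adding Balance, Type. So (CName, BCity, AcctNo)⁺ = {CName, BCity, Balance, Type, AcctNo}.
This closure contains every attribute of R1, so R1 ∩ R2 → R1. The join is lossless.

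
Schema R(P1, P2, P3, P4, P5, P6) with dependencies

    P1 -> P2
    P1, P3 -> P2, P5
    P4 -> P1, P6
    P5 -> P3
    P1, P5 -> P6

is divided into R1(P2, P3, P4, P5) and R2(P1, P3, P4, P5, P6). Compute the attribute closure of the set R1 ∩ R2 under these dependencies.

P1, P2, P3, P4, P5, P6

R1 ∩ R2 = {P3, P4, P5}.
P4 → P1, P6 applies, adding P1, P6
P1 → P2 applies, adding P2
Closure: {P1, P2, P3, P4, P5, P6}.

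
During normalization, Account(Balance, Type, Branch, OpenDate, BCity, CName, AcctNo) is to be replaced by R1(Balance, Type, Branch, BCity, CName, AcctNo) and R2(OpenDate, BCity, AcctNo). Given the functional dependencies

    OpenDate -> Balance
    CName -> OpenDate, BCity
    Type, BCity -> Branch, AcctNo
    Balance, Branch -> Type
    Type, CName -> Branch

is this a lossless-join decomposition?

Common attributes: R1 ∩ R2 = {BCity, AcctNo}.
No dependency enlarges {BCity, AcctNo}, so (BCity, AcctNo)⁺ = {BCity, AcctNo}.
The closure contains neither all of R1 = {Balance, Type, Branch, BCity, CName, AcctNo} nor all of R2 = {OpenDate, BCity, AcctNo}, so the common attributes are not a superkey of either fragment. The join is lossy.

No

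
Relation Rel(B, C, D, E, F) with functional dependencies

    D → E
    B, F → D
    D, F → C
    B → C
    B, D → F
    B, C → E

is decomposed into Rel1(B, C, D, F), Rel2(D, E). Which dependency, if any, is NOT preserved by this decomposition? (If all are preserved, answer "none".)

B, C → E

Check B, C → E: no single fragment contains all of {B, C, E}, and the restricted closure of {B, C} across the fragments never reaches {E}.
D → E is preserved.
B, F → D is preserved.
D, F → C is preserved.
B → C is preserved.
B, D → F is preserved.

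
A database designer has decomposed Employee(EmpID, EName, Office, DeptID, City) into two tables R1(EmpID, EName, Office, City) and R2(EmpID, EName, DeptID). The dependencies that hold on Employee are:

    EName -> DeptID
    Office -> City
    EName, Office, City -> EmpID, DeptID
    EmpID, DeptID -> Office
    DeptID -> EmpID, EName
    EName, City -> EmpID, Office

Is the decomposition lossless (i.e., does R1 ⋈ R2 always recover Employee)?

Common attributes: R1 ∩ R2 = {EmpID, EName}.
Closure of {EmpID, EName}: EName → DeptID applies, adding DeptID; EmpID, DeptID → Office applies, adding Office; Office → City applies, adding City. So (EmpID, EName)⁺ = {EmpID, EName, Office, DeptID, City}.
This closure contains every attribute of R1, so R1 ∩ R2 → R1. The join is lossless.

Yes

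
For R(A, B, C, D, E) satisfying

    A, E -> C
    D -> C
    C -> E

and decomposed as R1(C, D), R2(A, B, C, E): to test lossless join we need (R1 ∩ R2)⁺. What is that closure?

R1 ∩ R2 = {C}.
C → E applies, adding E
Closure: {C, E}.

C, E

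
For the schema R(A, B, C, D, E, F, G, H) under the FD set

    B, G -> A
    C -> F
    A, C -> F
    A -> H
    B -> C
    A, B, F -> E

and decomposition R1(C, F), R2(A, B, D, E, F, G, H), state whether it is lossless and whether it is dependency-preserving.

lossy and not dependency-preserving

Lossless test: (F)⁺ = {F}, which is a superkey of neither fragment — lossy.
Dependency preservation: the restricted closure of {B} across the fragments never reaches {C}, so B → C cannot be enforced without a join — not preserved.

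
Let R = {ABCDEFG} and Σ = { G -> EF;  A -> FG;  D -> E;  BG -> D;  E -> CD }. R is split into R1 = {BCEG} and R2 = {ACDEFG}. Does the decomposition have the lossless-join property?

Common attributes: R1 ∩ R2 = {CEG}.
Closure of {CEG}: G → EF applies, adding F; E → CD applies, adding D. So (CEG)⁺ = {CDEFG}.
The closure contains neither all of R1 = {BCEG} nor all of R2 = {ACDEFG}, so the common attributes are not a superkey of either fragment. The join is lossy.

No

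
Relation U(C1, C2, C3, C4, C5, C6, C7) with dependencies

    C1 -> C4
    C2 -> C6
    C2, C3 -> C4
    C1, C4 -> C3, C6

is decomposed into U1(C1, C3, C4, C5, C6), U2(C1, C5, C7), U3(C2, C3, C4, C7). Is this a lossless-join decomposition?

No

Chase test. Columns are C1, C2, C3, C4, C5, C6, C7; row i has aⱼ where attribute j ∈ Ui, else bᵢⱼ.
Initial tableau (one row per fragment):
  row 1: a1 b12 a3 a4 a5 a6 b17
  row 2: a1 b22 b23 b24 a5 b26 a7
  row 3: b31 a2 a3 a4 b35 b36 a7
Rows 1 and 2 agree on C1; apply C1→C4 and equate their C4 entries.
Rows 1 and 2 agree on C1, C4; apply C1, C4→C3, C6 and equate their C3, C6 entries.
No row becomes fully distinguished — the join is lossy.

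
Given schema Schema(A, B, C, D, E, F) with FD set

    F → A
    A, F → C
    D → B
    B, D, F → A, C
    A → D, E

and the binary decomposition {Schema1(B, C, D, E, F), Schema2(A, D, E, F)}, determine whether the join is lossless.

Yes

Common attributes: Schema1 ∩ Schema2 = {D, E, F}.
Closure of {D, E, F}: F → A applies, adding A; A, F → C applies, adding C; D → B applies, adding B. So (D, E, F)⁺ = {A, B, C, D, E, F}.
This closure contains every attribute of Schema1, so Schema1 ∩ Schema2 → Schema1. The join is lossless.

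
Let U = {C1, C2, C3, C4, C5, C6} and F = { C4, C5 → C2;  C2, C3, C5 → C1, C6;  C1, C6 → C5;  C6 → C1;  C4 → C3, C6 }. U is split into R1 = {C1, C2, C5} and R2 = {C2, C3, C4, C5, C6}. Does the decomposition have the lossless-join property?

Common attributes: R1 ∩ R2 = {C2, C5}.
No dependency enlarges {C2, C5}, so (C2, C5)⁺ = {C2, C5}.
The closure contains neither all of R1 = {C1, C2, C5} nor all of R2 = {C2, C3, C4, C5, C6}, so the common attributes are not a superkey of either fragment. The join is lossy.

No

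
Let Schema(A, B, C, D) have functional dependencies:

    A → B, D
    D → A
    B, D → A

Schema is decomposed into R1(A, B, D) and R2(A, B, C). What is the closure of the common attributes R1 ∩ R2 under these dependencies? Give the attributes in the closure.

A, B, D

R1 ∩ R2 = {A, B}.
A → B, D applies, adding D
Closure: {A, B, D}.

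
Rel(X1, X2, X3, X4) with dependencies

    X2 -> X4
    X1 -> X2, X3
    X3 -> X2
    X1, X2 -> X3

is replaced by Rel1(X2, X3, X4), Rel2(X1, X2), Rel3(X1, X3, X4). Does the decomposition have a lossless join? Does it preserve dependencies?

lossless and dependency-preserving

Lossless test (chase): Rows 1 and 2 agree on X2; apply X2→X4 and equate their X4 entries. Rows 2 and 3 agree on X1; apply X1→X2, X3 and equate their X2, X3 entries. Row 2 is now all distinguished symbols — the join is lossless.
Dependency preservation: X1 → X2, X3; X1, X2 → X3 are not contained in any single fragment, but the restricted closure of each left-hand side across the fragments still reaches the right-hand side; the remaining FDs each lie inside some fragment. All dependencies are preserved.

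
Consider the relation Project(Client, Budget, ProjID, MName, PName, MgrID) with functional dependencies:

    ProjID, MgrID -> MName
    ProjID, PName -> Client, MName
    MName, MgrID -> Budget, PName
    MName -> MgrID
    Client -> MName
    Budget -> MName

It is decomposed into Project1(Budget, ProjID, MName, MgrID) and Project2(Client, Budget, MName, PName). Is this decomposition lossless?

No

Common attributes: Project1 ∩ Project2 = {Budget, MName}.
Closure of {Budget, MName}: MName → MgrID applies, adding MgrID; MName, MgrID → Budget, PName applies, adding PName. So (Budget, MName)⁺ = {Budget, MName, PName, MgrID}.
The closure contains neither all of Project1 = {Budget, ProjID, MName, MgrID} nor all of Project2 = {Client, Budget, MName, PName}, so the common attributes are not a superkey of either fragment. The join is lossy.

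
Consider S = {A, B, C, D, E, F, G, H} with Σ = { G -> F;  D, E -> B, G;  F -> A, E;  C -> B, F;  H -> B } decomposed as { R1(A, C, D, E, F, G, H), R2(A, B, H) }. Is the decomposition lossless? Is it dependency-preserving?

Lossless test: (A, H)⁺ = {A, B, H}, which contains all of one fragment — lossless.
Dependency preservation: the restricted closure of {D, E} across the fragments never reaches {B, G}, so D, E → B, G cannot be enforced without a join — not preserved.

lossless but not dependency-preserving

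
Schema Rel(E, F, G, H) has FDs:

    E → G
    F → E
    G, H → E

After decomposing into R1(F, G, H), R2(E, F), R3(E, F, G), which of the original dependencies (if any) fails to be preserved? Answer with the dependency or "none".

Check G, H → E: no single fragment contains all of {E, G, H}, and the restricted closure of {G, H} across the fragments never reaches {E}.
E → G is preserved.
F → E is preserved.

G, H → E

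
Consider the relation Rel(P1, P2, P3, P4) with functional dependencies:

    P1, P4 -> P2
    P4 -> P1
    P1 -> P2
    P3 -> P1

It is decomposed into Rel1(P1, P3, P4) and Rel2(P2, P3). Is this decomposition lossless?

Yes

Common attributes: Rel1 ∩ Rel2 = {P3}.
Closure of {P3}: P3 → P1 applies, adding P1; P1 → P2 applies, adding P2. So (P3)⁺ = {P1, P2, P3}.
This closure contains every attribute of Rel2, so Rel1 ∩ Rel2 → Rel2. The join is lossless.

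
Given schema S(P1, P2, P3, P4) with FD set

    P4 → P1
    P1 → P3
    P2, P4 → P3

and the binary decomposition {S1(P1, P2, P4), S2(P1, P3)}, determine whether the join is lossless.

Yes

Common attributes: S1 ∩ S2 = {P1}.
Closure of {P1}: P1 → P3 applies, adding P3. So (P1)⁺ = {P1, P3}.
This closure contains every attribute of S2, so S1 ∩ S2 → S2. The join is lossless.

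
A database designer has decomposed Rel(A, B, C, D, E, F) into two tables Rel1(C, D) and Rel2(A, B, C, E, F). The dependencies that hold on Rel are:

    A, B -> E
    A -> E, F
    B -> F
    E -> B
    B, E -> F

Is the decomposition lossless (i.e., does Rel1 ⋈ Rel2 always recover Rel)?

No

Common attributes: Rel1 ∩ Rel2 = {C}.
No dependency enlarges {C}, so (C)⁺ = {C}.
The closure contains neither all of Rel1 = {C, D} nor all of Rel2 = {A, B, C, E, F}, so the common attributes are not a superkey of either fragment. The join is lossy.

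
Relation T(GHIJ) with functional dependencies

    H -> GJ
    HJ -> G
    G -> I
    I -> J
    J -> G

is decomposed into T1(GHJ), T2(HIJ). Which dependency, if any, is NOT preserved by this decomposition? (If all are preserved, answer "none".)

H → GJ lies within T1.
HJ → G lies within T1.
G → I: restricted closure across fragments reaches I.
I → J lies within T2.
J → G lies within T1.
Every dependency is enforceable on the fragments, so the decomposition is dependency-preserving.

none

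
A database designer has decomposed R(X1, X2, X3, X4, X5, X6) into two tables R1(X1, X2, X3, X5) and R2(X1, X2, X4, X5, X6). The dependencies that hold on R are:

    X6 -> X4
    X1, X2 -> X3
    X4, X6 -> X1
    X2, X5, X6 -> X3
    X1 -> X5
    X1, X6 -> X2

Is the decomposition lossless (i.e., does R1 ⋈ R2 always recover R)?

Yes

Common attributes: R1 ∩ R2 = {X1, X2, X5}.
Closure of {X1, X2, X5}: X1, X2 → X3 applies, adding X3. So (X1, X2, X5)⁺ = {X1, X2, X3, X5}.
This closure contains every attribute of R1, so R1 ∩ R2 → R1. The join is lossless.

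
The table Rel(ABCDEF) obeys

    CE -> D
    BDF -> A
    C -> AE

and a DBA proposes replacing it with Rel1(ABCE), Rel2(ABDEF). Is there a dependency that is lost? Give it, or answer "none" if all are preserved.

CE -> D

Check CE → D: no single fragment contains all of {CDE}, and the restricted closure of {CE} across the fragments never reaches {D}.
BDF → A is preserved.
C → AE is preserved.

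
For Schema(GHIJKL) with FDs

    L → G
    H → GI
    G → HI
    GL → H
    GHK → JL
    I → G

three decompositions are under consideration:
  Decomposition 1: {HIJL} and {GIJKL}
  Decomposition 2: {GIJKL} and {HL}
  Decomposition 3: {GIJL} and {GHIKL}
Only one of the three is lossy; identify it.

Decomposition 1: common = {IJL}, closure = {GHIJL} → lossless.
Decomposition 2: common = {L}, closure = {GHIL} → lossless.
Decomposition 3: common = {GIL}, closure = {GHIL} → lossy.

Decomposition 3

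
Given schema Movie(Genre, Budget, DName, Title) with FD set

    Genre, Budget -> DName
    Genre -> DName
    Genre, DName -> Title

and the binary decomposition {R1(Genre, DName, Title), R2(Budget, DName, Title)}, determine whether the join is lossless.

No

Common attributes: R1 ∩ R2 = {DName, Title}.
No dependency enlarges {DName, Title}, so (DName, Title)⁺ = {DName, Title}.
The closure contains neither all of R1 = {Genre, DName, Title} nor all of R2 = {Budget, DName, Title}, so the common attributes are not a superkey of either fragment. The join is lossy.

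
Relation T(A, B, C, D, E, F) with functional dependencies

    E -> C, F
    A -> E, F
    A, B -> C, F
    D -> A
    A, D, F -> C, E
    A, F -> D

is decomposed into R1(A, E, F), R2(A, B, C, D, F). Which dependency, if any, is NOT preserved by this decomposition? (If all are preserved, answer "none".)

E -> C, F

Check E → C, F: no single fragment contains all of {C, E, F}, and the restricted closure of {E} across the fragments never reaches {C, F}.
A → E, F is preserved.
A, B → C, F is preserved.
D → A is preserved.
A, D, F → C, E is preserved.
A, F → D is preserved.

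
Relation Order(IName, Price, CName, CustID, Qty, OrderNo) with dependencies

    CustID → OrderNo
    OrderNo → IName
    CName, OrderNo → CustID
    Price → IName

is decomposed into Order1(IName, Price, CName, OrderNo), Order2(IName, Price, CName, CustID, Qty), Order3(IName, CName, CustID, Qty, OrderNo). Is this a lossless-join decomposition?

Yes

Chase test. Columns are IName, Price, CName, CustID, Qty, OrderNo; row i has aⱼ where attribute j ∈ Orderi, else bᵢⱼ.
Initial tableau (one row per fragment):
  row 1: a1 a2 a3 b14 b15 a6
  row 2: a1 a2 a3 a4 a5 b26
  row 3: a1 b32 a3 a4 a5 a6
Rows 2 and 3 agree on CustID; apply CustID→OrderNo and equate their OrderNo entries.
Rows 1 and 2 agree on CName, OrderNo; apply CName, OrderNo→CustID and equate their CustID entries.
Row 2 is now all distinguished symbols — the join is lossless.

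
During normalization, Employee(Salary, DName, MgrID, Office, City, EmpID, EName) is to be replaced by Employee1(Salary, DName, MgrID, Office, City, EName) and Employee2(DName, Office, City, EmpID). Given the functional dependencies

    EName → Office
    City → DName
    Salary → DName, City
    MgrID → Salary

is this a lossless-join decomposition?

No

Common attributes: Employee1 ∩ Employee2 = {DName, Office, City}.
No dependency enlarges {DName, Office, City}, so (DName, Office, City)⁺ = {DName, Office, City}.
The closure contains neither all of Employee1 = {Salary, DName, MgrID, Office, City, EName} nor all of Employee2 = {DName, Office, City, EmpID}, so the common attributes are not a superkey of either fragment. The join is lossy.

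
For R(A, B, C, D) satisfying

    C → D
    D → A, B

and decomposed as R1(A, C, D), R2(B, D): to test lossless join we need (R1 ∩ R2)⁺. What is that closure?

A, B, D

R1 ∩ R2 = {D}.
D → A, B applies, adding A, B
Closure: {A, B, D}.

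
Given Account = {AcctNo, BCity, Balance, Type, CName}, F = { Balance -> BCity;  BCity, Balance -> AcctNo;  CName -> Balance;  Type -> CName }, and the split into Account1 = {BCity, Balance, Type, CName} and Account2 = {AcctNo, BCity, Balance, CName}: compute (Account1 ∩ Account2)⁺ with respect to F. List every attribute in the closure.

Account1 ∩ Account2 = {BCity, Balance, CName}.
BCity, Balance → AcctNo applies, adding AcctNo
Closure: {AcctNo, BCity, Balance, CName}.

AcctNo, BCity, Balance, CName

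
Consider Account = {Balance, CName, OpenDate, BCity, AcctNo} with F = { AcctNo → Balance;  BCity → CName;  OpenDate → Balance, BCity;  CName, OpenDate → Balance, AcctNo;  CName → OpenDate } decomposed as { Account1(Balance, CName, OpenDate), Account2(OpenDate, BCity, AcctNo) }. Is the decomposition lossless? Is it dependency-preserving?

lossless but not dependency-preserving

Lossless test: (OpenDate)⁺ = {Balance, CName, OpenDate, BCity, AcctNo}, which contains all of one fragment — lossless.
Dependency preservation: the restricted closure of {AcctNo} across the fragments never reaches {Balance}, so AcctNo → Balance cannot be enforced without a join — not preserved.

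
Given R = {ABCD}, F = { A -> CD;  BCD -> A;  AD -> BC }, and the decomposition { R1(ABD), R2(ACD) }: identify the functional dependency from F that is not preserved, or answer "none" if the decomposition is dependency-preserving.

Check BCD → A: no single fragment contains all of {ABCD}, and the restricted closure of {BCD} across the fragments never reaches {A}.
A → CD is preserved.
AD → BC is preserved.

BCD -> A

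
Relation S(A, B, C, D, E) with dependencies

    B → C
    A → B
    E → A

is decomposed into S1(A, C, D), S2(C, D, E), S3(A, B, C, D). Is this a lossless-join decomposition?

Chase test. Columns are A, B, C, D, E; row i has aⱼ where attribute j ∈ Si, else bᵢⱼ.
Initial tableau (one row per fragment):
  row 1: a1 b12 a3 a4 b15
  row 2: b21 b22 a3 a4 a5
  row 3: a1 a2 a3 a4 b35
Rows 1 and 3 agree on A; apply A→B and equate their B entries.
No row becomes fully distinguished — the join is lossy.

No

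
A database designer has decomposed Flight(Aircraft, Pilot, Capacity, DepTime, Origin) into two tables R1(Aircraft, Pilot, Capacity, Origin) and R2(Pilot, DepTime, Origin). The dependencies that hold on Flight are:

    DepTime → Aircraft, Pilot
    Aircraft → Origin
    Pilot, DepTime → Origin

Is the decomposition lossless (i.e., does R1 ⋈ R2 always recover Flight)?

No

Common attributes: R1 ∩ R2 = {Pilot, Origin}.
No dependency enlarges {Pilot, Origin}, so (Pilot, Origin)⁺ = {Pilot, Origin}.
The closure contains neither all of R1 = {Aircraft, Pilot, Capacity, Origin} nor all of R2 = {Pilot, DepTime, Origin}, so the common attributes are not a superkey of either fragment. The join is lossy.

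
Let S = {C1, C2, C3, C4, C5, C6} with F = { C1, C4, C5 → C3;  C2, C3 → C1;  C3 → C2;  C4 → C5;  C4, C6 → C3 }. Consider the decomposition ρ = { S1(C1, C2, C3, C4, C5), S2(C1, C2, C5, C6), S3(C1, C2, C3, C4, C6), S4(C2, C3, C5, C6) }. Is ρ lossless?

Chase test. Columns are C1, C2, C3, C4, C5, C6; row i has aⱼ where attribute j ∈ Si, else bᵢⱼ.
Initial tableau (one row per fragment):
  row 1: a1 a2 a3 a4 a5 b16
  row 2: a1 a2 b23 b24 a5 a6
  row 3: a1 a2 a3 a4 b35 a6
  row 4: b41 a2 a3 b44 a5 a6
Rows 1 and 4 agree on C2, C3; apply C2, C3→C1 and equate their C1 entries.
Rows 1 and 3 agree on C4; apply C4→C5 and equate their C5 entries.
Row 3 is now all distinguished symbols — the join is lossless.

Yes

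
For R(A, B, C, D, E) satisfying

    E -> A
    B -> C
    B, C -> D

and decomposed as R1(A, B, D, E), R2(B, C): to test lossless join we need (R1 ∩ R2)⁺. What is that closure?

B, C, D

R1 ∩ R2 = {B}.
B → C applies, adding C
B, C → D applies, adding D
Closure: {B, C, D}.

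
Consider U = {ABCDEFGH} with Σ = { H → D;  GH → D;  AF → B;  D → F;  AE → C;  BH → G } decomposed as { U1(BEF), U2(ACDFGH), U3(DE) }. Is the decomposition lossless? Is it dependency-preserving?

lossy and not dependency-preserving

Lossless test (chase): Rows 2 and 3 agree on D; apply D→F and equate their F entries. No row becomes fully distinguished — the join is lossy.
Dependency preservation: the restricted closure of {AF} across the fragments never reaches {B}, so AF → B cannot be enforced without a join — not preserved.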